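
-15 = -15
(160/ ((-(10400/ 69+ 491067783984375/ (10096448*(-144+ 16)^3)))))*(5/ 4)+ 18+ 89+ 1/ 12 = 410294910622098847/ 3888494577651684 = 105.52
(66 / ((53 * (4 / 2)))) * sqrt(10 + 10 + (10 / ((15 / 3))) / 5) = 33 * sqrt(510) / 265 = 2.81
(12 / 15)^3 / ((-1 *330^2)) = -0.00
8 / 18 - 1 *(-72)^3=3359236 / 9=373248.44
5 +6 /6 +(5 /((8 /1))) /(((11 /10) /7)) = 439 /44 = 9.98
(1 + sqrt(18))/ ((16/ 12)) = 3/ 4 + 9 * sqrt(2)/ 4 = 3.93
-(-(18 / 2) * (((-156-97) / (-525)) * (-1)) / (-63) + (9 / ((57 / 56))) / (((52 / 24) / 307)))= -1137188309 / 907725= -1252.79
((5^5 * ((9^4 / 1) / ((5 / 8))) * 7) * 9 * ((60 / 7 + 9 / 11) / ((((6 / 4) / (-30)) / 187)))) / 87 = -24192375300000 / 29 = -834219837931.03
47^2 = 2209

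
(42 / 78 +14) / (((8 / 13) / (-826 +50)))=-18333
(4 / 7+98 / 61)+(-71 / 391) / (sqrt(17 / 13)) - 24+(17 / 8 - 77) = -330317 / 3416 - 71 * sqrt(221) / 6647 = -96.86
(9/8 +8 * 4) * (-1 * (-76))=5035/2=2517.50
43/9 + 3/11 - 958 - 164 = -110578/99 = -1116.95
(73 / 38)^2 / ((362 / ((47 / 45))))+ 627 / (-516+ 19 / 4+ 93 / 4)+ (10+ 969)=175365923296 / 179361045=977.73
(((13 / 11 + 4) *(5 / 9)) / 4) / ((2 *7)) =95 / 1848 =0.05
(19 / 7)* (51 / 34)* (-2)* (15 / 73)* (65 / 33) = -18525 / 5621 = -3.30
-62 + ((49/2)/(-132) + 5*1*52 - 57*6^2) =-489505/264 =-1854.19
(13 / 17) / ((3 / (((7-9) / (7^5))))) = -0.00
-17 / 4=-4.25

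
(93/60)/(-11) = -31/220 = -0.14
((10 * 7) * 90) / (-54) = -350 / 3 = -116.67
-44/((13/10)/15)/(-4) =1650/13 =126.92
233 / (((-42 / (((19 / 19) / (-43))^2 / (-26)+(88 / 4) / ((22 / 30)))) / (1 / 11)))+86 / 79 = -24636848965 / 1754604852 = -14.04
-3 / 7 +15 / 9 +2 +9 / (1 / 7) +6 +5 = 1622 / 21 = 77.24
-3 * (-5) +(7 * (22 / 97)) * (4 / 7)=1543 / 97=15.91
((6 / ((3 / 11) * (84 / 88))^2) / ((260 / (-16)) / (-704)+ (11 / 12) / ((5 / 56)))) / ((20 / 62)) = 5112402944 / 191675799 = 26.67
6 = 6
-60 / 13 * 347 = -20820 / 13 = -1601.54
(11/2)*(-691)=-7601/2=-3800.50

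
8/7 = 1.14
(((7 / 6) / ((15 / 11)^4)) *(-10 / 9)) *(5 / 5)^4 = -102487 / 273375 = -0.37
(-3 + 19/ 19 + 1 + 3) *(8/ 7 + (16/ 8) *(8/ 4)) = 72/ 7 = 10.29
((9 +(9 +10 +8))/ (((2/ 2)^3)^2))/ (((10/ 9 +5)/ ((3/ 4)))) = 243/ 55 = 4.42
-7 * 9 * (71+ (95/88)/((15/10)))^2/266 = -89624089/73568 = -1218.25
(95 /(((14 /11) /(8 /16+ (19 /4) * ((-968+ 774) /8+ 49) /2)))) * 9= 2548755 /64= 39824.30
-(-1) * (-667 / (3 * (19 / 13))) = -8671 / 57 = -152.12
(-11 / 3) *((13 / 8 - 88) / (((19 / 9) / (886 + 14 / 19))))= 48023118 / 361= 133028.03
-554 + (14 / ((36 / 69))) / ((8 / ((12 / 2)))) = -4271 / 8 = -533.88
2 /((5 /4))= 8 /5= 1.60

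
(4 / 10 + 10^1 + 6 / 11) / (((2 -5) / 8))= -4816 / 165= -29.19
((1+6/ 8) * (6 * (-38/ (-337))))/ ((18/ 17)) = 2261/ 2022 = 1.12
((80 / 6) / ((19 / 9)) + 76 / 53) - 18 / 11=67718 / 11077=6.11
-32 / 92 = -0.35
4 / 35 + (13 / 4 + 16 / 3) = 3653 / 420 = 8.70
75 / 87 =25 / 29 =0.86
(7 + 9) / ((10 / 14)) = 112 / 5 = 22.40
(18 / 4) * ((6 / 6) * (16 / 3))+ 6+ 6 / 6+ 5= 36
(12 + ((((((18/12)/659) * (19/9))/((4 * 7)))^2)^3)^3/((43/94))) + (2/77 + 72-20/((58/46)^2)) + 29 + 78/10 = 672221474450250433906762179598127184873968913893742669839069696110746905991613335497188579879659209/6210144118813118520555838976478131732078651626364864158575598693302321886443343427780180894023680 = 108.25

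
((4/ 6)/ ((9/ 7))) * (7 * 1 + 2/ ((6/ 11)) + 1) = 490/ 81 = 6.05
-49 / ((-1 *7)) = 7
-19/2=-9.50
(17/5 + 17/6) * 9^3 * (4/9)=10098/5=2019.60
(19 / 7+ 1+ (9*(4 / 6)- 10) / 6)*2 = 128 / 21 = 6.10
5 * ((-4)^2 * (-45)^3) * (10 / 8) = -9112500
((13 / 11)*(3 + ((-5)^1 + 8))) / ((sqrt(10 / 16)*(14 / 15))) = 234*sqrt(10) / 77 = 9.61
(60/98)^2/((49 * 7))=900/823543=0.00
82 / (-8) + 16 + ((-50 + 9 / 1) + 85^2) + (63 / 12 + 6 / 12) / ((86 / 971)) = 7254.67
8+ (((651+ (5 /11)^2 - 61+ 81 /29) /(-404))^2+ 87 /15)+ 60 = 47701604813094 /628028696405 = 75.95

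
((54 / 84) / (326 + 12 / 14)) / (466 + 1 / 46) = 207 / 49047856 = 0.00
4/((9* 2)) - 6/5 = -44/45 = -0.98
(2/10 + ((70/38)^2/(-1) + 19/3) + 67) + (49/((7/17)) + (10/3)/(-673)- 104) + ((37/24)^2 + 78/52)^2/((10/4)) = 18367413735481/201514936320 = 91.15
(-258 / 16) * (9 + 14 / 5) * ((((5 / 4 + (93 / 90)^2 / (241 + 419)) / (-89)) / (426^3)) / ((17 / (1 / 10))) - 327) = 33905758848667326790621 / 544934100268800000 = 62219.93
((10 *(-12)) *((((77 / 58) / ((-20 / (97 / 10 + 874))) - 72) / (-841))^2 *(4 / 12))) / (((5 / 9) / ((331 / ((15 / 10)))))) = -2281111547962593 / 5948233210000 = -383.49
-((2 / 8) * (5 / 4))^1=-5 / 16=-0.31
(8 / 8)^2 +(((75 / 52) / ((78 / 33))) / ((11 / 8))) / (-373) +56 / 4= 945480 / 63037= 15.00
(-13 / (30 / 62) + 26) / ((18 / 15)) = -13 / 18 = -0.72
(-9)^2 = 81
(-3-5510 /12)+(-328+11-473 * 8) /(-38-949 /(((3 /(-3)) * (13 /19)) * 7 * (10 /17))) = -19910269 /41838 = -475.89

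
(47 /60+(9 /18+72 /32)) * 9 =159 /5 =31.80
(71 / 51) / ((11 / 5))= 355 / 561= 0.63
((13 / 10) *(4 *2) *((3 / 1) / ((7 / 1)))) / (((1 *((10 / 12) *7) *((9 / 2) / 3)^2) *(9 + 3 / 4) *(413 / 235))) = 6016 / 303555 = 0.02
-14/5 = -2.80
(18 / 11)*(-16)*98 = -28224 / 11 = -2565.82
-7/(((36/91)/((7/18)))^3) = -1809323971/272097792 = -6.65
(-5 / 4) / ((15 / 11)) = -11 / 12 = -0.92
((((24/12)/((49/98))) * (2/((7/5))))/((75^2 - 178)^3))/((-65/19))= -152/14706641915693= -0.00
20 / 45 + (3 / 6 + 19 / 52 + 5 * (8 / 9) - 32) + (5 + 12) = -4327 / 468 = -9.25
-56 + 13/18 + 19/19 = -977/18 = -54.28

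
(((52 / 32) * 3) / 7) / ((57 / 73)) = 949 / 1064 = 0.89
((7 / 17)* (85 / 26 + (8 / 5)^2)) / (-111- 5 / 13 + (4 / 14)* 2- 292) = -185661 / 31157600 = -0.01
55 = 55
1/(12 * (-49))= -1/588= -0.00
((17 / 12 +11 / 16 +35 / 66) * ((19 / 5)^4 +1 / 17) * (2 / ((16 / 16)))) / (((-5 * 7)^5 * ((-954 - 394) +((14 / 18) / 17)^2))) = 64313620839 / 4143356573289062500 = 0.00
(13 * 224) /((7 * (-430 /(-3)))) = 624 /215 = 2.90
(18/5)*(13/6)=39/5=7.80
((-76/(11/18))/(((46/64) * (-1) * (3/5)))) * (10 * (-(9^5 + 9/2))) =-3916857600/23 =-170298156.52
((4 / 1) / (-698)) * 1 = -2 / 349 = -0.01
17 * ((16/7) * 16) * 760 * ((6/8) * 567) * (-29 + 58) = 5827023360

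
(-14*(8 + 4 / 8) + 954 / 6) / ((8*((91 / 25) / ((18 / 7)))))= 2250 / 637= 3.53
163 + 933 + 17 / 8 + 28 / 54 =1098.64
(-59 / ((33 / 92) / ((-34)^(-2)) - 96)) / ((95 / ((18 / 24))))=-1357 / 928340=-0.00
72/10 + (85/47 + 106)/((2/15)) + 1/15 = 815.83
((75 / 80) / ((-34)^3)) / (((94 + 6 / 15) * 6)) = -25 / 593647616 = -0.00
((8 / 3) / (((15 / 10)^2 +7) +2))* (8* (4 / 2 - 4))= -512 / 135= -3.79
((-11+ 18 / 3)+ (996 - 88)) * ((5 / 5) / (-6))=-301 / 2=-150.50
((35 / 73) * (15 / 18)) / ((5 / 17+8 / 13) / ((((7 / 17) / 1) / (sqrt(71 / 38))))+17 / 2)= 468083525 / 8701752351- 1066975 * sqrt(2698) / 2900584117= 0.03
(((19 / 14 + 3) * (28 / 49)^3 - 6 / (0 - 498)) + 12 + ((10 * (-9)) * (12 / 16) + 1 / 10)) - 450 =-502766056 / 996415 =-504.57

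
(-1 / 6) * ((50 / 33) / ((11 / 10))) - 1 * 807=-879073 / 1089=-807.23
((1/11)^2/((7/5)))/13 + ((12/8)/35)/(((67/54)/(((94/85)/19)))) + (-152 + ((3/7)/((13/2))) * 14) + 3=-126016150704/851032325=-148.07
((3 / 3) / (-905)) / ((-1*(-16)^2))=1 / 231680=0.00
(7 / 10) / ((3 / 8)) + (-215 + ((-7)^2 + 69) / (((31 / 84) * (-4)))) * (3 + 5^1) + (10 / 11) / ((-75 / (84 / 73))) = -880327684 / 373395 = -2357.63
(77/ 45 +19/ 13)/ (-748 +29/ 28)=-51968/ 12235275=-0.00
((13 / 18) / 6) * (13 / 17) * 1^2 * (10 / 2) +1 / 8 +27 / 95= 303299 / 348840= 0.87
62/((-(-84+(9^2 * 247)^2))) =-0.00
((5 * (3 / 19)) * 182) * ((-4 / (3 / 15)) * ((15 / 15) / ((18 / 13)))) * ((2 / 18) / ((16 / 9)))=-29575 / 228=-129.71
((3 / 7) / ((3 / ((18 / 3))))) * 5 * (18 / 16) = 135 / 28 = 4.82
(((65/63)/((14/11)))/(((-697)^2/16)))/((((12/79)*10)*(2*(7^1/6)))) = 11297/1499692383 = 0.00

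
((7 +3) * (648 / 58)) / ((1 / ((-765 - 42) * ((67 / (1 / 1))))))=-175183560 / 29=-6040812.41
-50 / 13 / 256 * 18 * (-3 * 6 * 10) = 48.68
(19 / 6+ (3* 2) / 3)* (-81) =-837 / 2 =-418.50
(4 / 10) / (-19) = -2 / 95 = -0.02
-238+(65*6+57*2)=266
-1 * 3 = -3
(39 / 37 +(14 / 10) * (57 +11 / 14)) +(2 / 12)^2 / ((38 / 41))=20748517 / 253080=81.98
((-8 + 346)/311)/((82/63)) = 10647/12751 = 0.83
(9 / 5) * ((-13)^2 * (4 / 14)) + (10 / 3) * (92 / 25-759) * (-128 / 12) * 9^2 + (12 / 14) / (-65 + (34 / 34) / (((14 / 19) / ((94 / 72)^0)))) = 22613371366 / 10395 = 2175408.50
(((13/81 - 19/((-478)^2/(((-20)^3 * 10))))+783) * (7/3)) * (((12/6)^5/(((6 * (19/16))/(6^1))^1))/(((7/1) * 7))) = 1871005571072/1846093599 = 1013.49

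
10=10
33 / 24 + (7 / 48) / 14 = 133 / 96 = 1.39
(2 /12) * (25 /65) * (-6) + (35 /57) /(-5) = -376 /741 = -0.51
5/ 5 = 1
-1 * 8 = -8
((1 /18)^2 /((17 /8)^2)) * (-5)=-80 /23409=-0.00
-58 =-58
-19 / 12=-1.58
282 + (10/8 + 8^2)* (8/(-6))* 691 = -59835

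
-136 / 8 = -17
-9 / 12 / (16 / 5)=-15 / 64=-0.23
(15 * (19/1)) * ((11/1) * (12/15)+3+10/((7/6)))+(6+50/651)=3783569/651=5811.93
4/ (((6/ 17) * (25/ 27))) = 12.24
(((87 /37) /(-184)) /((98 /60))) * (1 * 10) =-6525 /83398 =-0.08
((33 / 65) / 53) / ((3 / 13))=11 / 265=0.04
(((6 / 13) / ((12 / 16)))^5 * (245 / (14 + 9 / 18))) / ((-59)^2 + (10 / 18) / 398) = 57513738240 / 134259349415659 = 0.00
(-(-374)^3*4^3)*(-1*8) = -26784575488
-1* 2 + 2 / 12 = -11 / 6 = -1.83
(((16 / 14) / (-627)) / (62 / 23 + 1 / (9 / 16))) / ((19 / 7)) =-276 / 1838573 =-0.00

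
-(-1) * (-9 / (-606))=3 / 202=0.01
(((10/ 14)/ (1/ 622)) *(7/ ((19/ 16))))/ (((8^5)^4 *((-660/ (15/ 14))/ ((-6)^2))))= -13995/ 105420260077488570368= -0.00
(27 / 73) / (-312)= -9 / 7592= -0.00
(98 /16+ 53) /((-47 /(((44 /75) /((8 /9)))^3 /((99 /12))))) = -515097 /11750000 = -0.04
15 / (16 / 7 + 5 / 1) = 35 / 17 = 2.06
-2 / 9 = -0.22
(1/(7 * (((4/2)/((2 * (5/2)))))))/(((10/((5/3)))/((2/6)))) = 5/252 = 0.02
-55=-55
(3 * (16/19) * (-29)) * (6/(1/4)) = -33408/19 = -1758.32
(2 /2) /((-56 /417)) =-417 /56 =-7.45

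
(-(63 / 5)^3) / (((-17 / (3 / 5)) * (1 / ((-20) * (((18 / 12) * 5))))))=-4500846 / 425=-10590.23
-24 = -24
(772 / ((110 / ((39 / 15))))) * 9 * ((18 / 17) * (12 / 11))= 9754992 / 51425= 189.69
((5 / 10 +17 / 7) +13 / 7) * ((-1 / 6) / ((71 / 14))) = -67 / 426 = -0.16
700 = 700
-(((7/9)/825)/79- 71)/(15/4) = 166587272/8798625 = 18.93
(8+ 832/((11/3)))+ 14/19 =235.65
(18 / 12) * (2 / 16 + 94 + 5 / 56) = 3957 / 28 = 141.32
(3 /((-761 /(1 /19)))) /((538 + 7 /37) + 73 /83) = -9213 /23936585320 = -0.00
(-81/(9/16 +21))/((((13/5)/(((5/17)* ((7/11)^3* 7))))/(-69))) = 15558480/294151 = 52.89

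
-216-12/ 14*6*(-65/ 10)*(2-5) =-2214/ 7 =-316.29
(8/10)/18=2/45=0.04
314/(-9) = -314/9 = -34.89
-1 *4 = -4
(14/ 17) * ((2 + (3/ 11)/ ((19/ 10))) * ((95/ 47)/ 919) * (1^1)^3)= 31360/ 8077091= 0.00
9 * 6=54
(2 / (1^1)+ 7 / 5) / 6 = 0.57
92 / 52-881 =-11430 / 13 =-879.23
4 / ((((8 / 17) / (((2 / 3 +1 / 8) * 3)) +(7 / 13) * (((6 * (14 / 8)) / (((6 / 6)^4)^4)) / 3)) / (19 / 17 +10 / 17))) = 57304 / 17491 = 3.28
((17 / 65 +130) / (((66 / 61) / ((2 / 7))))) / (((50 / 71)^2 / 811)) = 2111528494237 / 37537500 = 56251.18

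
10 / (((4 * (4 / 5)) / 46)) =575 / 4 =143.75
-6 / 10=-3 / 5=-0.60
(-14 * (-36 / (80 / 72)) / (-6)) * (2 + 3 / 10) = -4347 / 25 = -173.88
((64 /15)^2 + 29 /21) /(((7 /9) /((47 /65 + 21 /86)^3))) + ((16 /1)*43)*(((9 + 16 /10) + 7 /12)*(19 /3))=93887791903598582089 /1925812590975000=48752.30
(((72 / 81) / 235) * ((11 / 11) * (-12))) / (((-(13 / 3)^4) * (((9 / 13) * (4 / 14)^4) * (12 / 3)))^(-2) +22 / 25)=-3163297546240 / 62974425983253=-0.05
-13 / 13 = -1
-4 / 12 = -1 / 3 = -0.33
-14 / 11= -1.27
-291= -291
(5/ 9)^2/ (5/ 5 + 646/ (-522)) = -725/ 558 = -1.30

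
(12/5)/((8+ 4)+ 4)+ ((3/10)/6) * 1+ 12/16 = 19/20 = 0.95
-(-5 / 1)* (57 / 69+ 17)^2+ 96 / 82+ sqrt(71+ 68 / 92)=5* sqrt(1518) / 23+ 34485892 / 21689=1598.49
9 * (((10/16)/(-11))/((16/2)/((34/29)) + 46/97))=-0.07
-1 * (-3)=3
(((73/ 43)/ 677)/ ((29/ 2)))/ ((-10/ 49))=-3577/ 4221095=-0.00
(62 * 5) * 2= 620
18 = 18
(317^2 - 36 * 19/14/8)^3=22271552058379019761/21952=1014556853971347.47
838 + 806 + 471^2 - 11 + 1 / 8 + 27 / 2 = 1787901 / 8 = 223487.62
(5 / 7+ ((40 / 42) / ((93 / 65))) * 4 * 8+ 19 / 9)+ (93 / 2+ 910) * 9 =11239679 / 1302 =8632.63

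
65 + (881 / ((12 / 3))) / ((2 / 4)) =1011 / 2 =505.50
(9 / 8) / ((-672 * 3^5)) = -1 / 145152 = -0.00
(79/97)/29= 79/2813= 0.03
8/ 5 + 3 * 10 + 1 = 163/ 5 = 32.60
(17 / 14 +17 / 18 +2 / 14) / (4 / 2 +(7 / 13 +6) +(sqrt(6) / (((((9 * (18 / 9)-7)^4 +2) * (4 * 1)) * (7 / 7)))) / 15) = 2990908996101000 / 11095717034340617-398696350 * sqrt(6) / 11095717034340617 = 0.27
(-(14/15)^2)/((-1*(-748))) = -0.00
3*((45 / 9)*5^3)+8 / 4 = 1877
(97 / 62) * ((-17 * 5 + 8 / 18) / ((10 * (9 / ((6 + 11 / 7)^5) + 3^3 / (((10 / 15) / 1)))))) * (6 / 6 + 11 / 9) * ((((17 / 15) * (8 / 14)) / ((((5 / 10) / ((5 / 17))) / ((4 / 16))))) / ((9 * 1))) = -123479746827124 / 16075954281154761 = -0.01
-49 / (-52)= 49 / 52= 0.94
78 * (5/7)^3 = 9750/343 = 28.43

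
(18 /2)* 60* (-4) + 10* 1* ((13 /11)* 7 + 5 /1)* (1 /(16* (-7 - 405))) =-2160.02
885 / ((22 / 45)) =1810.23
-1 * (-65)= 65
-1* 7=-7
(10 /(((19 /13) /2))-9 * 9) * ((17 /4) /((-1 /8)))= 43486 /19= 2288.74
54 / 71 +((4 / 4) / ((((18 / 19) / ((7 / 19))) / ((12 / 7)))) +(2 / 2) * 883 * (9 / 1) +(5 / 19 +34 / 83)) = 2670110648 / 335901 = 7949.10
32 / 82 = 16 / 41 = 0.39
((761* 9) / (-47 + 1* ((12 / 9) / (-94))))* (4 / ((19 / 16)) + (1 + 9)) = -245290086 / 125951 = -1947.50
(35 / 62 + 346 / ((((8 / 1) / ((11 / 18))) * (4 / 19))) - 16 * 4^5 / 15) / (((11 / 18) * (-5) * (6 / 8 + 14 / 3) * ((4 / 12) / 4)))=700.50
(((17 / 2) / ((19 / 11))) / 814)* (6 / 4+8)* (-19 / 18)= -323 / 5328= -0.06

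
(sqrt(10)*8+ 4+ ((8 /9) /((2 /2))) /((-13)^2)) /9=6092 /13689+ 8*sqrt(10) /9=3.26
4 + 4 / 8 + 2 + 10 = 33 / 2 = 16.50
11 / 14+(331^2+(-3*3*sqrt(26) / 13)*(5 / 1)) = 1533865 / 14- 45*sqrt(26) / 13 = 109544.14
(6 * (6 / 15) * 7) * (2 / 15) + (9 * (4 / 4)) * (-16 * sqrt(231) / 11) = 56 / 25 - 144 * sqrt(231) / 11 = -196.72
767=767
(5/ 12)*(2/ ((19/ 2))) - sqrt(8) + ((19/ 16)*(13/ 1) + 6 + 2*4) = 26927/ 912 - 2*sqrt(2) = 26.70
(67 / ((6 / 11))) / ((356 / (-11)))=-8107 / 2136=-3.80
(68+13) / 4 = 81 / 4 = 20.25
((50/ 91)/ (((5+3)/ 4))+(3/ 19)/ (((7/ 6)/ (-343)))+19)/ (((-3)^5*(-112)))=-5867/ 5882058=-0.00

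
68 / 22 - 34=-340 / 11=-30.91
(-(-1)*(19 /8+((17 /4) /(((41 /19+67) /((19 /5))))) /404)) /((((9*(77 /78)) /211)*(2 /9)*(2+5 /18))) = 207550167513 /1862124880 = 111.46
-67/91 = -0.74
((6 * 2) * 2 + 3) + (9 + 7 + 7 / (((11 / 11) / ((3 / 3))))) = 50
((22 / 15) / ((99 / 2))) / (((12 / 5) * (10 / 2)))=1 / 405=0.00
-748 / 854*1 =-374 / 427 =-0.88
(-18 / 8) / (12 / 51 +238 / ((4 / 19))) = -51 / 25630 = -0.00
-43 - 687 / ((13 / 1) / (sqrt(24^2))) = -17047 / 13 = -1311.31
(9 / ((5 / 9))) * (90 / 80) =729 / 40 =18.22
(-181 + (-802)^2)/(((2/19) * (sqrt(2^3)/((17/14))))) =207696429 * sqrt(2)/112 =2622563.45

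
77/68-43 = -2847/68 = -41.87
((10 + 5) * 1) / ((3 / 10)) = 50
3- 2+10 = 11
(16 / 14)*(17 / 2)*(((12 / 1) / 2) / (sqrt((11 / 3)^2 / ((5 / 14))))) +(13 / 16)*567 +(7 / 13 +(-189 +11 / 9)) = 612*sqrt(70) / 539 +511895 / 1872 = 282.95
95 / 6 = 15.83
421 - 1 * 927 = -506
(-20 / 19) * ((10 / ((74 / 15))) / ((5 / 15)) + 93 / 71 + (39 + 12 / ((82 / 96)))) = -130195620 / 2046433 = -63.62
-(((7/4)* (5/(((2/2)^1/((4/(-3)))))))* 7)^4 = -3603000625/81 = -44481489.20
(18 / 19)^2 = 324 / 361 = 0.90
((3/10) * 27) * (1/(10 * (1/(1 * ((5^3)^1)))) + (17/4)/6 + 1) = 9207/80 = 115.09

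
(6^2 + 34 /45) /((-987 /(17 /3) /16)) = -3.38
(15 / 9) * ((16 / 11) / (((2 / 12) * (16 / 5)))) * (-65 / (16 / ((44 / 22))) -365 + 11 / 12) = -223325 / 132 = -1691.86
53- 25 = 28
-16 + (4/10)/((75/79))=-5842/375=-15.58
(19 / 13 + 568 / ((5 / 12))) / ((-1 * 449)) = -88703 / 29185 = -3.04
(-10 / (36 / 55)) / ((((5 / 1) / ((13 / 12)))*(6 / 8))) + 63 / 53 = -3.22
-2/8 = -1/4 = -0.25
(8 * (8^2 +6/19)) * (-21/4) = -51324/19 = -2701.26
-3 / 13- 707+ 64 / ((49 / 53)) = -406410 / 637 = -638.01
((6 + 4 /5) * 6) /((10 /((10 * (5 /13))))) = 15.69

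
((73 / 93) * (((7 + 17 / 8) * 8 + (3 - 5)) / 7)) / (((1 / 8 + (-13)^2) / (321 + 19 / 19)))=1907344 / 125829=15.16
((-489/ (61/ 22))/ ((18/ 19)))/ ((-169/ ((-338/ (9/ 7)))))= -476938/ 1647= -289.58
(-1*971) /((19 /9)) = -459.95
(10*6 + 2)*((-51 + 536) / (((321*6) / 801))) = 1338115 / 107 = 12505.75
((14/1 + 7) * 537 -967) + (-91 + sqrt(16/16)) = 10220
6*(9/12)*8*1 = 36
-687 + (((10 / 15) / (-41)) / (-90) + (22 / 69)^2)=-2011248116 / 2928015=-686.90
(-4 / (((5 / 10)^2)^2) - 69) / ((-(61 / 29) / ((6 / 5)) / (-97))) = -2244774 / 305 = -7359.91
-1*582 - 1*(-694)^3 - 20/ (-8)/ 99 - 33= 66182444267/ 198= 334254769.03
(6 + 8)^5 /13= 537824 /13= 41371.08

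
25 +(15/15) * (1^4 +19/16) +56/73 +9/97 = 3177659/113296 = 28.05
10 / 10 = 1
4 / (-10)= -2 / 5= -0.40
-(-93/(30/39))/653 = 1209/6530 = 0.19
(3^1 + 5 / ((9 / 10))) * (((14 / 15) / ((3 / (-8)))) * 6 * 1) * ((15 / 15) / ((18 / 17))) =-146608 / 1215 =-120.67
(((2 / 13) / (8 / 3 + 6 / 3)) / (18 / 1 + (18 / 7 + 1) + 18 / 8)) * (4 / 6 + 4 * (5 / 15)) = 24 / 8671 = 0.00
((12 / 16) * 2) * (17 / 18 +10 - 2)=161 / 12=13.42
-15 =-15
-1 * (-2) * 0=0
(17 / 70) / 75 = 17 / 5250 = 0.00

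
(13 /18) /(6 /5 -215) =-65 /19242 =-0.00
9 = 9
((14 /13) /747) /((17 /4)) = 56 /165087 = 0.00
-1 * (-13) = 13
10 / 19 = 0.53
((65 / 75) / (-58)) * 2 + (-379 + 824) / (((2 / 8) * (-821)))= -784973 / 357135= -2.20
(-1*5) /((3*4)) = -5 /12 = -0.42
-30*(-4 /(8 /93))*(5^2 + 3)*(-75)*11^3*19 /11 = -6734920500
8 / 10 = 4 / 5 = 0.80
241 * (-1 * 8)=-1928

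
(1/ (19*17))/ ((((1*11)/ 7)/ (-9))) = -63/ 3553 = -0.02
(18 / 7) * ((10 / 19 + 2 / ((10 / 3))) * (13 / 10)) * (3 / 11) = 37557 / 36575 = 1.03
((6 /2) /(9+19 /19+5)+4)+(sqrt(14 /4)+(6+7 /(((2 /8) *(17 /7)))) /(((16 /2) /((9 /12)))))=sqrt(14) /2+7947 /1360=7.71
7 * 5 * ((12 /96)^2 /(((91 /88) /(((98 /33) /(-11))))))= -245 /1716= -0.14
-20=-20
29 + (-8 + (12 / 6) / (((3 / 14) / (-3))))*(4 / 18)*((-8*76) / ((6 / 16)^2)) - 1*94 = 34523.44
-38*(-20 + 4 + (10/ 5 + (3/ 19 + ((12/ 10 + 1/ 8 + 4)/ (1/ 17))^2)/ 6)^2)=-6916124054429649/ 97280000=-71095025.23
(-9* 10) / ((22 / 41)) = -1845 / 11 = -167.73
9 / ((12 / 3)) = 9 / 4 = 2.25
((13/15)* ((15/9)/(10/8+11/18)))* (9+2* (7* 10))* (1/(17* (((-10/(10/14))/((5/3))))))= -19370/23919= -0.81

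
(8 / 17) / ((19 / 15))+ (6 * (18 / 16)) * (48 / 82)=57246 / 13243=4.32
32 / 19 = 1.68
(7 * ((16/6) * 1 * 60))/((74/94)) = 52640/37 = 1422.70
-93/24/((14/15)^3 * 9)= -11625/21952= -0.53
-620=-620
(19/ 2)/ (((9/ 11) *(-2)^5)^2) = 2299/ 165888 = 0.01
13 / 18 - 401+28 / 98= -50399 / 126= -399.99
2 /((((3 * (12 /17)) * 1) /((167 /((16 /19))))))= 53941 /288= 187.30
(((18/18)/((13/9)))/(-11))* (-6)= 54/143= 0.38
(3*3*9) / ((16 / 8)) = 81 / 2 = 40.50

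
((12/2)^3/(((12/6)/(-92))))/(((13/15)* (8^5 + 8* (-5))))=-18630/53183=-0.35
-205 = -205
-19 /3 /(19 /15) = -5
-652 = -652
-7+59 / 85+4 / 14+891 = 526563 / 595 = 884.98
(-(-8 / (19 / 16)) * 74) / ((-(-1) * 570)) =4736 / 5415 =0.87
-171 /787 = -0.22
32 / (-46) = -0.70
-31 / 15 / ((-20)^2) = -31 / 6000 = -0.01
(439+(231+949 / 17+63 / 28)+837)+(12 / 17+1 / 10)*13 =31511 / 20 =1575.55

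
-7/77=-0.09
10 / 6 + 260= 261.67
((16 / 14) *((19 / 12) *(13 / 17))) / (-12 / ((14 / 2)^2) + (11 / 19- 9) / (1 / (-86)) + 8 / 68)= 0.00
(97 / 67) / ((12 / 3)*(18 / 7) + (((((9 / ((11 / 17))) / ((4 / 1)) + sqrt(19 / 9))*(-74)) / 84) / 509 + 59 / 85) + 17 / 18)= 357735863346400*sqrt(19) / 60838388860027358603 + 7390296619334148520 / 60838388860027358603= 0.12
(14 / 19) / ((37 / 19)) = 14 / 37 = 0.38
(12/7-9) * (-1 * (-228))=-1661.14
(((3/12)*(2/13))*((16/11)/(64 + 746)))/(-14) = -2/405405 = -0.00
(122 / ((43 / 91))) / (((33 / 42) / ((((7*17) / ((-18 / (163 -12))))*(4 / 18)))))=-2792885732 / 38313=-72896.56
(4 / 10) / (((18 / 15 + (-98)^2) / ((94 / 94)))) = 1 / 24013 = 0.00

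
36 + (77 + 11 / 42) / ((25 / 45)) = 2451 / 14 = 175.07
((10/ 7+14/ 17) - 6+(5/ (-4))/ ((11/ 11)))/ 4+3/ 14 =-1971/ 1904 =-1.04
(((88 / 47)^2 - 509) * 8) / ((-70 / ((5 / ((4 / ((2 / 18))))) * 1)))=1116637 / 139167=8.02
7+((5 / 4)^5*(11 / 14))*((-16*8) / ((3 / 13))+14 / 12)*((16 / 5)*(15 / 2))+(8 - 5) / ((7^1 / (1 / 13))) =-1483744195 / 46592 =-31845.47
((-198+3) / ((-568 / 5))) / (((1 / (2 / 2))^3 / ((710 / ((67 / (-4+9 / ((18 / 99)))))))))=443625 / 536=827.66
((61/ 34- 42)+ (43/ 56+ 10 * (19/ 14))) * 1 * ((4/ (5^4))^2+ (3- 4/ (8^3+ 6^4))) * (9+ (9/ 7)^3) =-49738177630683/ 57654012500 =-862.70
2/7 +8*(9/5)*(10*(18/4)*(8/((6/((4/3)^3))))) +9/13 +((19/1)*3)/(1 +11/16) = 1705777/819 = 2082.76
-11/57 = -0.19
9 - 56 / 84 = 25 / 3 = 8.33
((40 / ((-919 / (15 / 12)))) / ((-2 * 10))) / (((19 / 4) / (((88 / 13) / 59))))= 880 / 13392587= 0.00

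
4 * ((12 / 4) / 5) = 12 / 5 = 2.40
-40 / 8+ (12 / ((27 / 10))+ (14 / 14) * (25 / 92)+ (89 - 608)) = -429967 / 828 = -519.28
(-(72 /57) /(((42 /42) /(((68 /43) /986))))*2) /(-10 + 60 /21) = 336 /592325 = 0.00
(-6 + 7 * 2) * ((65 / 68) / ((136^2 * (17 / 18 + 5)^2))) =5265 / 449991496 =0.00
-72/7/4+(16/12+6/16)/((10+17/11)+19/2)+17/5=176909/194460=0.91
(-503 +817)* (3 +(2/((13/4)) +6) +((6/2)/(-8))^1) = 150877/52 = 2901.48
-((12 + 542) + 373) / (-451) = 927 / 451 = 2.06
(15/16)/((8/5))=75/128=0.59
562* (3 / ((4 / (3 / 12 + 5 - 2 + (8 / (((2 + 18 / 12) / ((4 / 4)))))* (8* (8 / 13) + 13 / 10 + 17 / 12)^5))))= 2111528627649881087519 / 84209252400000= 25074781.78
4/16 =1/4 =0.25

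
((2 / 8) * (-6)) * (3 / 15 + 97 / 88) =-1719 / 880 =-1.95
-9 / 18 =-1 / 2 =-0.50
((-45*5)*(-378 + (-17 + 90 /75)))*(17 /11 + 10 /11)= 217485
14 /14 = 1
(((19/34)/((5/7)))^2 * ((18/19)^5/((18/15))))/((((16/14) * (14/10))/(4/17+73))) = 1200761415/67396534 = 17.82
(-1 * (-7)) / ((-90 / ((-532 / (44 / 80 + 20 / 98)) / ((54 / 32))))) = 5839232 / 179577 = 32.52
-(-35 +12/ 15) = 171/ 5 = 34.20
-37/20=-1.85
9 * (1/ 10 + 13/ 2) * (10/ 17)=594/ 17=34.94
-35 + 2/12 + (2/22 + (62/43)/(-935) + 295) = 62781563/241230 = 260.26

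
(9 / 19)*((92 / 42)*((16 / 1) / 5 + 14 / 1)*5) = 89.23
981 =981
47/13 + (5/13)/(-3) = 136/39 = 3.49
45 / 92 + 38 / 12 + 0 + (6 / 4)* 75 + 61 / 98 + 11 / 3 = 1628897 / 13524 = 120.44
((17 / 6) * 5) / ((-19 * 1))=-0.75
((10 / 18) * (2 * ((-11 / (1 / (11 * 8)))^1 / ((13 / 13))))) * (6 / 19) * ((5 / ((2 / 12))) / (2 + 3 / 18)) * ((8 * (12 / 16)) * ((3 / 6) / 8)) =-1763.56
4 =4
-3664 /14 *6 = -10992 /7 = -1570.29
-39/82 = -0.48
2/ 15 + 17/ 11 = 277/ 165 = 1.68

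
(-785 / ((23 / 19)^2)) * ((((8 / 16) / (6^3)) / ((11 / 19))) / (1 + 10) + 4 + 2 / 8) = -62961062375 / 27651888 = -2276.92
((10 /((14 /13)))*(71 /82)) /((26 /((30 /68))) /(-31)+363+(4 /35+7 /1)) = 2145975 /98279788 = 0.02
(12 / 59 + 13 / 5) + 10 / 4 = 3129 / 590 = 5.30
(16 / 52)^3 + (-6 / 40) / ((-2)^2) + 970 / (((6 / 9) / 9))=2301575729 / 175760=13094.99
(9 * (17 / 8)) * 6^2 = 1377 / 2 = 688.50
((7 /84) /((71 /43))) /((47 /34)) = 731 /20022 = 0.04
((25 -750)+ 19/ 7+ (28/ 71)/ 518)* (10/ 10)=-13282098/ 18389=-722.28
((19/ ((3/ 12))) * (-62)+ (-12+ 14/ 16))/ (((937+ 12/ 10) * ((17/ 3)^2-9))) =-1700325/ 7805824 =-0.22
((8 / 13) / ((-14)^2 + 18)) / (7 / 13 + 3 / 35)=35 / 7597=0.00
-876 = -876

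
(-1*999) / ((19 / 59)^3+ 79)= -68391207 / 5410600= -12.64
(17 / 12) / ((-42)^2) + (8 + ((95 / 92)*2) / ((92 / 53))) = 102914579 / 11197872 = 9.19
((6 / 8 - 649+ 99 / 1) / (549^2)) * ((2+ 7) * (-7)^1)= 15379 / 133956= 0.11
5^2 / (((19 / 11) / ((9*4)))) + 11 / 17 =168509 / 323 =521.70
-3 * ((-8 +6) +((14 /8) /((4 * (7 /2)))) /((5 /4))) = 57 /10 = 5.70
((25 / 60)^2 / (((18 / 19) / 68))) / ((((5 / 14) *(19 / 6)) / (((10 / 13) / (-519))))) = -2975 / 182169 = -0.02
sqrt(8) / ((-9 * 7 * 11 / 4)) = -8 * sqrt(2) / 693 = -0.02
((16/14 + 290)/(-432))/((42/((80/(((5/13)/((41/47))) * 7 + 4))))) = -0.18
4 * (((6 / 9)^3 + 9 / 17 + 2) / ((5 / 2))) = 4.52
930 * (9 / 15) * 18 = 10044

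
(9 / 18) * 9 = 9 / 2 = 4.50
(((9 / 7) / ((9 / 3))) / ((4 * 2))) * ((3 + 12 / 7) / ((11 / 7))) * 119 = 153 / 8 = 19.12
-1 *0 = 0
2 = 2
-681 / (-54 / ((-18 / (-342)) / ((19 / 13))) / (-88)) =-129844 / 3249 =-39.96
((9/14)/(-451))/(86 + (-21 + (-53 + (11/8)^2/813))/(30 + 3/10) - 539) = 35472816/11334202613503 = 0.00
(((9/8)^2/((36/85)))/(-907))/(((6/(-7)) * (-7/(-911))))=232305/464384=0.50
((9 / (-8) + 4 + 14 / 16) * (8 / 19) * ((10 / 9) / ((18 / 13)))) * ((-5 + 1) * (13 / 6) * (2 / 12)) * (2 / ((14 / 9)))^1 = -8450 / 3591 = -2.35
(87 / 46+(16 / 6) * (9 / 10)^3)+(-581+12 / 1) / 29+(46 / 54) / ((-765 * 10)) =-5436874304 / 344422125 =-15.79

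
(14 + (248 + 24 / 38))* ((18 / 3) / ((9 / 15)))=49900 / 19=2626.32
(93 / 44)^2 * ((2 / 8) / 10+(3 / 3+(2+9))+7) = 6581889 / 77440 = 84.99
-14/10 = -7/5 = -1.40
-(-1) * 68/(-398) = -34/199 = -0.17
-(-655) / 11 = 655 / 11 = 59.55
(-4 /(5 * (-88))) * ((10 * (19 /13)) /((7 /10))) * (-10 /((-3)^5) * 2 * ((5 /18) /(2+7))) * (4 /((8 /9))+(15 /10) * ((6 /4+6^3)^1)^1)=16625 /104247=0.16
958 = 958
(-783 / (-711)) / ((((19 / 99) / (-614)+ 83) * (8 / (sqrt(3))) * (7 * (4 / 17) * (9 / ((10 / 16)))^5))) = 5202690625 * sqrt(3) / 3199070820635246592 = 0.00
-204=-204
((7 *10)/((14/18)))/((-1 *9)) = -10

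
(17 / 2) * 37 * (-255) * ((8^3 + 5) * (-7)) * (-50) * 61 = -885215995125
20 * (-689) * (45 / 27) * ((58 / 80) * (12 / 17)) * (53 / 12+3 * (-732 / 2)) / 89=1311053315 / 9078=144420.94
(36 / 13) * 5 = 180 / 13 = 13.85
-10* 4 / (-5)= 8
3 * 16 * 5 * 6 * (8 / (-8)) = -1440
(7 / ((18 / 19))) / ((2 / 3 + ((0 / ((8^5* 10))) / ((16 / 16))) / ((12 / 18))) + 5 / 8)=5.72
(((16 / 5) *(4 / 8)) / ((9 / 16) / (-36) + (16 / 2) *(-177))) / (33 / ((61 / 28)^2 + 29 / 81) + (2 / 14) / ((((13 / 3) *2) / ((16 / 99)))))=-5663321664 / 32417880640625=-0.00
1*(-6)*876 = -5256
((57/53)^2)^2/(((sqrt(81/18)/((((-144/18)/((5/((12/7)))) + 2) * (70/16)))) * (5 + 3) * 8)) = -45742671 * sqrt(2)/2019963136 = -0.03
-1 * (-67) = 67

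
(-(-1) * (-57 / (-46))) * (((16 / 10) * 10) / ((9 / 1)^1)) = 2.20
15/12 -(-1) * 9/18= 1.75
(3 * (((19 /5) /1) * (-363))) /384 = -6897 /640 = -10.78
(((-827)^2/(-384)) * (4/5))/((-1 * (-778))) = -683929/373440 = -1.83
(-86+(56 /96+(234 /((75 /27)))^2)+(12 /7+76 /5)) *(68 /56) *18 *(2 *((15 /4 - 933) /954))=-1110211018041 /3710000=-299248.25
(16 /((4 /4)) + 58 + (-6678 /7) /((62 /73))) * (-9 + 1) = 260216 /31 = 8394.06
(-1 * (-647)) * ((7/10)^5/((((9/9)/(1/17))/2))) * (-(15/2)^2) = -97867161/136000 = -719.61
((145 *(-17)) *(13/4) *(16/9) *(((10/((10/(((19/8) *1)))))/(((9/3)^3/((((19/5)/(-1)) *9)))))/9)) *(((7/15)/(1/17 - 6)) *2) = -275324231/368145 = -747.87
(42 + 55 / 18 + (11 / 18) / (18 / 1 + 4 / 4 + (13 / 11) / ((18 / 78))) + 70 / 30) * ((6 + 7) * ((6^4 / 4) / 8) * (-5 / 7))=-397420335 / 22288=-17831.13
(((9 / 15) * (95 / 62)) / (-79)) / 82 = -57 / 401636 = -0.00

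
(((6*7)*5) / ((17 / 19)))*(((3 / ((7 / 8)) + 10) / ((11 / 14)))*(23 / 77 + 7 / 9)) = 26647120 / 6171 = 4318.12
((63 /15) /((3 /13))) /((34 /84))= 44.96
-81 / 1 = -81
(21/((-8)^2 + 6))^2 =9/100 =0.09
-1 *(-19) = 19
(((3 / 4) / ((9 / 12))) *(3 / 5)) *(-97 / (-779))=291 / 3895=0.07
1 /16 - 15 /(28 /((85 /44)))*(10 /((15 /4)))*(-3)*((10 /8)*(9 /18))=1613 /308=5.24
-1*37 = -37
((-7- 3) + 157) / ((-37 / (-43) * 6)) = 2107 / 74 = 28.47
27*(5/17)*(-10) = -1350/17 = -79.41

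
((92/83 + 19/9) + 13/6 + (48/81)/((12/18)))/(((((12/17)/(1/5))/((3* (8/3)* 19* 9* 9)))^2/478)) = 3029557666500/83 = 36500694777.11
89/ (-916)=-89/ 916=-0.10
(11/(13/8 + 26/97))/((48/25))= 26675/8814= 3.03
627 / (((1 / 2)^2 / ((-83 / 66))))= -3154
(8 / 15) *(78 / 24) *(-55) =-286 / 3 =-95.33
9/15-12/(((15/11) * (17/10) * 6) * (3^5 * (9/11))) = 332191/557685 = 0.60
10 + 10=20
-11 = -11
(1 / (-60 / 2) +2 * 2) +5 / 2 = 97 / 15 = 6.47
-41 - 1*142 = -183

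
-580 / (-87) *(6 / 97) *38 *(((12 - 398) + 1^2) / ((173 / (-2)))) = 1170400 / 16781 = 69.75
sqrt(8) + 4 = 2 * sqrt(2) + 4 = 6.83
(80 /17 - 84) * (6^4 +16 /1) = -1768576 /17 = -104033.88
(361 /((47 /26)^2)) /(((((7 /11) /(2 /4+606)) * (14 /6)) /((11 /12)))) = 8954473957 /216482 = 41363.60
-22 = -22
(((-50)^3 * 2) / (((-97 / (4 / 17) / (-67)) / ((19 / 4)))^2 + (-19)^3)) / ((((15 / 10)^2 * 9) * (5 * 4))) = 8102645000 / 90011162601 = 0.09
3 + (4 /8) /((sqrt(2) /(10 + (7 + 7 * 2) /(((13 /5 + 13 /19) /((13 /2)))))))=3 + 825 * sqrt(2) /64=21.23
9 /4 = 2.25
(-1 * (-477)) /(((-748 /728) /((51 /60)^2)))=-737919 /2200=-335.42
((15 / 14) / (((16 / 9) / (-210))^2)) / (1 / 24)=5740875 / 16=358804.69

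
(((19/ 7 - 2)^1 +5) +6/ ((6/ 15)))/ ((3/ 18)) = 870/ 7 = 124.29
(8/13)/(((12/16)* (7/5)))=160/273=0.59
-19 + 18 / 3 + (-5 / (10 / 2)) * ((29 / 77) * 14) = -201 / 11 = -18.27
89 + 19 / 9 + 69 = 1441 / 9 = 160.11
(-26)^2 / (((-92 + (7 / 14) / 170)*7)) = -229840 / 218953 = -1.05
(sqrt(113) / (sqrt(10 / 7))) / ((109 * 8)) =sqrt(7910) / 8720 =0.01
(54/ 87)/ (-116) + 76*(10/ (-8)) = -159799/ 1682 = -95.01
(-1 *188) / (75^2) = -188 / 5625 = -0.03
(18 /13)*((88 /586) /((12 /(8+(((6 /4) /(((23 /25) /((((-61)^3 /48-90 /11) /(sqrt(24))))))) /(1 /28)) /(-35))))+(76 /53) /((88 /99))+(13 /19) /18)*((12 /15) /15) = 37204744 /287674725+2501111*sqrt(6) /5256420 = 1.29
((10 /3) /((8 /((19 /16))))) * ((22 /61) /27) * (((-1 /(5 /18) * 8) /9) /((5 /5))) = -0.02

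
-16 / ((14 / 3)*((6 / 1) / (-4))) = 16 / 7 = 2.29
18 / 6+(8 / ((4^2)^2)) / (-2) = 191 / 64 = 2.98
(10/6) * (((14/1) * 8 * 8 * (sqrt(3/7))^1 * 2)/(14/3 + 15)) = 1280 * sqrt(21)/59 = 99.42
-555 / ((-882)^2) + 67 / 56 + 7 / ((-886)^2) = 121698248711 / 101777871384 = 1.20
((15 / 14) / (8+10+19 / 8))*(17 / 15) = 68 / 1141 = 0.06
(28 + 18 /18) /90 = 29 /90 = 0.32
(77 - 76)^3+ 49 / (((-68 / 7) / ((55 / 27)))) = -17029 / 1836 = -9.28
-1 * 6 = -6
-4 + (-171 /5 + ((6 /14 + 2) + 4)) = -1112 /35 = -31.77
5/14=0.36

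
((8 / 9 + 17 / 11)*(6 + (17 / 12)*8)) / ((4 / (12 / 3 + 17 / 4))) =3133 / 36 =87.03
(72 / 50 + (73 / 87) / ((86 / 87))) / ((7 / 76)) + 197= 238489 / 1075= 221.85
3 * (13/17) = 39/17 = 2.29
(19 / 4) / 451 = 0.01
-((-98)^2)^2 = -92236816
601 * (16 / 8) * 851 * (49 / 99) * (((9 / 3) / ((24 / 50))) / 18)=626527475 / 3564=175793.34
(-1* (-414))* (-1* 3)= -1242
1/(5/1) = 0.20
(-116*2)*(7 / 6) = -812 / 3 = -270.67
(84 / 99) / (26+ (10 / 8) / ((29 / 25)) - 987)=-3248 / 3674583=-0.00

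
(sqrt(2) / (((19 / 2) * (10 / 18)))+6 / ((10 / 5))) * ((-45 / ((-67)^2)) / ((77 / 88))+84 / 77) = 6716088 * sqrt(2) / 32837035+1119348 / 345653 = 3.53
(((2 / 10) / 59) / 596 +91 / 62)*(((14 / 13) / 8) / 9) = 55998887 / 2550796560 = 0.02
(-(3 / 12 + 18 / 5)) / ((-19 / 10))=77 / 38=2.03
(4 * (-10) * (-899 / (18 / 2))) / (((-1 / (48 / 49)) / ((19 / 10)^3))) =-98659856 / 3675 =-26846.22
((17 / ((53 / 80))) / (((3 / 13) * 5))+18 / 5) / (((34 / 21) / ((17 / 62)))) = 71897 / 16430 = 4.38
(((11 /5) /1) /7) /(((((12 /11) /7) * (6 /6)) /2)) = 121 /30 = 4.03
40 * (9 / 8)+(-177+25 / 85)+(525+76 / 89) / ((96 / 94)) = 383.19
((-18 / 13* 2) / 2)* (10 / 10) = -18 / 13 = -1.38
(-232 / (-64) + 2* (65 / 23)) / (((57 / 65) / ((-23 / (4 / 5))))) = -184925 / 608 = -304.15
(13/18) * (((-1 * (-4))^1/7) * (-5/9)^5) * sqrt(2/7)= -81250 * sqrt(14)/26040609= -0.01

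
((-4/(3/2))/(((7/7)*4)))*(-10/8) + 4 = 29/6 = 4.83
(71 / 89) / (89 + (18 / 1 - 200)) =-71 / 8277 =-0.01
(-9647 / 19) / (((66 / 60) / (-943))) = 8270110 / 19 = 435268.95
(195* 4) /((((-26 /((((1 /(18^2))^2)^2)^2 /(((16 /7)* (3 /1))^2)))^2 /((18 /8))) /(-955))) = -11464775 /150773387442380238680440014094583958605100220416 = -0.00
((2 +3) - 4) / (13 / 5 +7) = 5 / 48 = 0.10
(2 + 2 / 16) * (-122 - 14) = -289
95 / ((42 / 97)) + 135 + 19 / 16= 119479 / 336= 355.59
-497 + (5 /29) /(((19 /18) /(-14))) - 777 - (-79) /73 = -51292553 /40223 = -1275.20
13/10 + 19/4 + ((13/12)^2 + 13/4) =7541/720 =10.47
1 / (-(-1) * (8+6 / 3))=0.10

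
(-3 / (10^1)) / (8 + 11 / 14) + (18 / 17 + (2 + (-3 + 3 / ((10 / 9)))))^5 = 930154879627309 / 5821413700000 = 159.78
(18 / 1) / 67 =18 / 67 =0.27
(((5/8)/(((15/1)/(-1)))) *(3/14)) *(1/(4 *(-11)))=1/4928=0.00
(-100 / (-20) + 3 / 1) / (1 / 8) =64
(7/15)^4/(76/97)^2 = 22591009/292410000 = 0.08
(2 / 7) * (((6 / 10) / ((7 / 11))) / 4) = 33 / 490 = 0.07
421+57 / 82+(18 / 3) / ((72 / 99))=70511 / 164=429.95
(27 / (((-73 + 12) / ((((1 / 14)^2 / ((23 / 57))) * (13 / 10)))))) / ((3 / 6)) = -20007 / 1374940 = -0.01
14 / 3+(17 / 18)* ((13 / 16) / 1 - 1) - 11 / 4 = 167 / 96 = 1.74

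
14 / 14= 1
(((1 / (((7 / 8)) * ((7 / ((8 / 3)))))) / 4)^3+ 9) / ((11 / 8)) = 228742424 / 34941753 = 6.55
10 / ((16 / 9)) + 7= 101 / 8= 12.62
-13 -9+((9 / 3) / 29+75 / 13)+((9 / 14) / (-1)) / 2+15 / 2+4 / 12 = -272833 / 31668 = -8.62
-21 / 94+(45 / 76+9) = 33465 / 3572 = 9.37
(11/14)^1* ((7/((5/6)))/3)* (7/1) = 77/5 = 15.40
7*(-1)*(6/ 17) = -42/ 17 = -2.47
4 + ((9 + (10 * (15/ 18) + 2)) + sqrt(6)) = sqrt(6) + 70/ 3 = 25.78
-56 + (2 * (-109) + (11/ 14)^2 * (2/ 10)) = -268399/ 980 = -273.88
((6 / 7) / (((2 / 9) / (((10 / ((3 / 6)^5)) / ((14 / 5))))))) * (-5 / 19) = -108000 / 931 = -116.00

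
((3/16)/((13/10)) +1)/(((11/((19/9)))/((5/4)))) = 11305/41184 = 0.27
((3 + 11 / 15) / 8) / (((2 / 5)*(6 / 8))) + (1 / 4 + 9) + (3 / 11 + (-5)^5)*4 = -4945289 / 396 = -12488.10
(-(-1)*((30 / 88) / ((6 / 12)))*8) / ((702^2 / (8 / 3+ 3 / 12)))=175 / 5420844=0.00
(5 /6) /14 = 5 /84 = 0.06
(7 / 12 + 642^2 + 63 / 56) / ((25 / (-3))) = -9891977 / 200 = -49459.88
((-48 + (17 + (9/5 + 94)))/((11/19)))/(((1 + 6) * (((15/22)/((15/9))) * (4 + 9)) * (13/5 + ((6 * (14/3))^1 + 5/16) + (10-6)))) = 384/4459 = 0.09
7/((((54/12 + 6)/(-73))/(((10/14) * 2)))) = -1460/21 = -69.52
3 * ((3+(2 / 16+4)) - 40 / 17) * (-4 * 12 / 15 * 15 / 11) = -1062 / 17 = -62.47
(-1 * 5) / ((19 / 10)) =-50 / 19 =-2.63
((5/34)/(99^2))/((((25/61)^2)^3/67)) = 3451865082187/16271191406250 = 0.21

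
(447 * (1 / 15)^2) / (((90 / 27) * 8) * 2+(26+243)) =149 / 24175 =0.01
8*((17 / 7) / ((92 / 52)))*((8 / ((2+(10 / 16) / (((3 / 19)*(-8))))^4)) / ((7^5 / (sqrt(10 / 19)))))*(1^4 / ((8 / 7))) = 141331267584*sqrt(190) / 3013797627697507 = 0.00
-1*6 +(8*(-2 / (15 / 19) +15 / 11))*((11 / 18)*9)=-862 / 15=-57.47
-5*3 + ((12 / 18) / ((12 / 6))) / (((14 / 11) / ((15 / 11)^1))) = -205 / 14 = -14.64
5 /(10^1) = 1 /2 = 0.50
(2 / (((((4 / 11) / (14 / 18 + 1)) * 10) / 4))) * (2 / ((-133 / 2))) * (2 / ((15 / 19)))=-0.30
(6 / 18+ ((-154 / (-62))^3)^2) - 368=-353649419876 / 2662511043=-132.83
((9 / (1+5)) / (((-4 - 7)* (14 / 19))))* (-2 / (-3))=-19 / 154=-0.12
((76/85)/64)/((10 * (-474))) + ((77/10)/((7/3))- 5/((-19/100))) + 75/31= 121635176489/3796929600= 32.04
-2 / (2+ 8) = -1 / 5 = -0.20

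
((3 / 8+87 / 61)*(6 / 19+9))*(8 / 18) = 17287 / 2318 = 7.46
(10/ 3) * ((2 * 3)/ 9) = 20/ 9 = 2.22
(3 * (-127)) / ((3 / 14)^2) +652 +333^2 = 309731 / 3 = 103243.67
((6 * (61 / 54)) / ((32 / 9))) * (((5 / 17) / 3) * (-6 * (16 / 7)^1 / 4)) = -305 / 476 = -0.64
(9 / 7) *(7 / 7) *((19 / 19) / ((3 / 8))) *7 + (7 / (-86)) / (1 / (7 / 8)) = 16463 / 688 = 23.93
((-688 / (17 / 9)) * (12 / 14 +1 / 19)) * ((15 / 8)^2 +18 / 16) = -13907619 / 9044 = -1537.77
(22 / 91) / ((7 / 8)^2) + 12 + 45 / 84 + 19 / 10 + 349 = 32439357 / 89180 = 363.75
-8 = -8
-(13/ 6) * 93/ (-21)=403/ 42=9.60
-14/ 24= -0.58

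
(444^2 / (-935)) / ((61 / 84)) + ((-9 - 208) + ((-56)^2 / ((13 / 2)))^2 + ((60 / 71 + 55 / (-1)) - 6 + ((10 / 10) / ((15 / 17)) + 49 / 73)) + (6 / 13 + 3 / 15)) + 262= 34840971890674561 / 149875489335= 232466.11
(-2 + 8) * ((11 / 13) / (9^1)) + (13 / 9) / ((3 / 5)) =1043 / 351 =2.97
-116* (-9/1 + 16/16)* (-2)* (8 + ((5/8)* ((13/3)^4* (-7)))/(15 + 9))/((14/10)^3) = 3172668875/83349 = 38064.87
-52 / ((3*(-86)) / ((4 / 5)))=104 / 645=0.16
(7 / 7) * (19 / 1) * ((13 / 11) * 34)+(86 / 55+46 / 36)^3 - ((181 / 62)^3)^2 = 1152908994920141191681 / 6889151473364952000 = 167.35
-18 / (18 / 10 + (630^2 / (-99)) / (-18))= -990 / 12349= -0.08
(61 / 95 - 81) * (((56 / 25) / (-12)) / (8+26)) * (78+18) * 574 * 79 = 77542385536 / 40375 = 1920554.44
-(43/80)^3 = -79507/512000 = -0.16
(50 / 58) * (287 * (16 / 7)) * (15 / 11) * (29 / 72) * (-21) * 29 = -2080750 / 11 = -189159.09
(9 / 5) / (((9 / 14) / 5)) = 14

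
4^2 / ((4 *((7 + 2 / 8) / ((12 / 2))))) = 96 / 29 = 3.31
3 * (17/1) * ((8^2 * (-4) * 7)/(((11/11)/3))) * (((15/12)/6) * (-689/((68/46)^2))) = 306164040/17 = 18009649.41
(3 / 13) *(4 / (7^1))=12 / 91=0.13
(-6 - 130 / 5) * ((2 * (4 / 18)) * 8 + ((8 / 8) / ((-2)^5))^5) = -1073741815 / 9437184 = -113.78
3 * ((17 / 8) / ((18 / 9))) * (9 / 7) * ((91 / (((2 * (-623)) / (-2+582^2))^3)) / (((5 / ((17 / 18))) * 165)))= -8576984.22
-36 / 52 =-0.69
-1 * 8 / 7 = -8 / 7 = -1.14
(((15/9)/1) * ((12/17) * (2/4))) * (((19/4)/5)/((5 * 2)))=19/340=0.06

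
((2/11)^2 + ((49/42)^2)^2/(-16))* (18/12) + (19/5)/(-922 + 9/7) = -6911638457/53902886400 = -0.13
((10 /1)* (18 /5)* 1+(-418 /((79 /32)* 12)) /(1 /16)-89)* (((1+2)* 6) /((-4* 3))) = 66065 /158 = 418.13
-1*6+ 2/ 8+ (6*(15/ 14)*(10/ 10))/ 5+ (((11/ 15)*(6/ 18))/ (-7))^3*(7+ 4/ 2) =-62020949/ 13891500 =-4.46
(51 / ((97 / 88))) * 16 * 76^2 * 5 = 2073815040 / 97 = 21379536.49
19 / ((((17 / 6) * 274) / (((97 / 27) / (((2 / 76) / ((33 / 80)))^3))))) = 50476060041 / 149056000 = 338.64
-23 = -23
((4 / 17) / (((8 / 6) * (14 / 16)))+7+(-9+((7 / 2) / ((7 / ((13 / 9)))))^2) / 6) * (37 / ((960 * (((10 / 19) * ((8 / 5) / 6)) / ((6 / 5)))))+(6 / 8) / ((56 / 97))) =9.43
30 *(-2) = -60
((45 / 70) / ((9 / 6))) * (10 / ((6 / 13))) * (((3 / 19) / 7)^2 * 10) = 5850 / 123823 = 0.05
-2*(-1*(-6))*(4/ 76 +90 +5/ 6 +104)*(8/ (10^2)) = -88868/ 475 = -187.09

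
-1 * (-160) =160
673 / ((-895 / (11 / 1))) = -7403 / 895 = -8.27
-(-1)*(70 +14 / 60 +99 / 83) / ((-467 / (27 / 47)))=-1600659 / 18217670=-0.09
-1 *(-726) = 726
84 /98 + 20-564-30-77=-4551 /7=-650.14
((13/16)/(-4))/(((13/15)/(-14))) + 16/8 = 169/32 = 5.28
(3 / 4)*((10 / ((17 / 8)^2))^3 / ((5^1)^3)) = 1572864 / 24137569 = 0.07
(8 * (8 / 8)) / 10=4 / 5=0.80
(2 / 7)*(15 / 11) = 30 / 77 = 0.39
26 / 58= 13 / 29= 0.45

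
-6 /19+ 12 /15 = 46 /95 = 0.48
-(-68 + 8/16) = 135/2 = 67.50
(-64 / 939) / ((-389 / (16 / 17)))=1024 / 6209607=0.00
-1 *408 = -408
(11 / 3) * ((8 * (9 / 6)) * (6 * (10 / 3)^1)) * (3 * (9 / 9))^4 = 71280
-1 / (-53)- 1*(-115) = 6096 / 53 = 115.02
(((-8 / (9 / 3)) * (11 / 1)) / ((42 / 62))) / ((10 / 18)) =-2728 / 35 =-77.94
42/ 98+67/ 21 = 76/ 21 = 3.62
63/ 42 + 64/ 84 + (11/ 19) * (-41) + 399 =301265/ 798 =377.53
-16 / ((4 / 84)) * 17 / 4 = -1428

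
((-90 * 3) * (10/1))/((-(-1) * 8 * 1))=-675/2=-337.50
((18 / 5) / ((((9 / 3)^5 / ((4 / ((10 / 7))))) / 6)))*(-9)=-56 / 25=-2.24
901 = 901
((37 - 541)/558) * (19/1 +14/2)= -728/31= -23.48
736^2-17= 541679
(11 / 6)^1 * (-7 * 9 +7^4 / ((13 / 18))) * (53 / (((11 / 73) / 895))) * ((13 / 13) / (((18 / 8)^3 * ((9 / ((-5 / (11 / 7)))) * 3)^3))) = -22381489240460000 / 82759712607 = -270439.43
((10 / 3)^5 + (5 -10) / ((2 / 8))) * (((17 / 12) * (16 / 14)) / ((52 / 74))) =59843060 / 66339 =902.08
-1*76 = -76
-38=-38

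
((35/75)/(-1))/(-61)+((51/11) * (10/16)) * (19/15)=296161/80520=3.68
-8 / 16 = -1 / 2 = -0.50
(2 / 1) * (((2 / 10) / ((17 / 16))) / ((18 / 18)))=32 / 85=0.38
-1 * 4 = -4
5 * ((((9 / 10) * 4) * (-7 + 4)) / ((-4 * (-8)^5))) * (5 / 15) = -9 / 65536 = -0.00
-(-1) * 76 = 76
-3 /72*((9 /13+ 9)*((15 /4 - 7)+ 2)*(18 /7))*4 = 135 /26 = 5.19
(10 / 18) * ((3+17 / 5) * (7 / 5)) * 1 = 224 / 45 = 4.98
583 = 583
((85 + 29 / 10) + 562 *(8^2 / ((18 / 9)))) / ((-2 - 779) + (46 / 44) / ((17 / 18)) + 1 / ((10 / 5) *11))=-33794453 / 1458315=-23.17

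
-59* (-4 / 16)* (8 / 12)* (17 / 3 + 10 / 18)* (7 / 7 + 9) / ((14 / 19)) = 22420 / 27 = 830.37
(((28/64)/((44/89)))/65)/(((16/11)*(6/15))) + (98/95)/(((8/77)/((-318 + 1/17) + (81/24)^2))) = -130872320439/42997760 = -3043.70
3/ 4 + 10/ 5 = 11/ 4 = 2.75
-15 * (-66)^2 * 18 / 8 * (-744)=109379160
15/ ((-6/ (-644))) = 1610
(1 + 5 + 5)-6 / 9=31 / 3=10.33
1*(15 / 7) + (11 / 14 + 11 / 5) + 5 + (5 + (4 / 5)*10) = 1619 / 70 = 23.13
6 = 6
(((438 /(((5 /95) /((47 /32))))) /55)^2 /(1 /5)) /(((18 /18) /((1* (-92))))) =-879668384247 /38720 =-22718708.27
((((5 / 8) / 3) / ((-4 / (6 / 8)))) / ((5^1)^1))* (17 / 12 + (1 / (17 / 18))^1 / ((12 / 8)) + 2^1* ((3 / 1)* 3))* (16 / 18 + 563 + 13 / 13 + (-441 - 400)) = 10200925 / 235008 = 43.41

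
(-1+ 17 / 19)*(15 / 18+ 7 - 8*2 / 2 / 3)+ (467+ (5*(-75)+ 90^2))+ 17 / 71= 33151792 / 4047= 8191.70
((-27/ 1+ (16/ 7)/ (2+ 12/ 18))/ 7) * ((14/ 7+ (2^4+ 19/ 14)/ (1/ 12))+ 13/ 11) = -2979789/ 3773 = -789.77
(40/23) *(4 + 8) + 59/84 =41677/1932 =21.57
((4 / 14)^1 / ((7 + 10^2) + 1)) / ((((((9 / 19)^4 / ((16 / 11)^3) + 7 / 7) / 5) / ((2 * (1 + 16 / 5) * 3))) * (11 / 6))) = 1067589632 / 5967802577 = 0.18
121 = 121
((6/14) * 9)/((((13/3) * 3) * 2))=27/182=0.15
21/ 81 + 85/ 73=2806/ 1971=1.42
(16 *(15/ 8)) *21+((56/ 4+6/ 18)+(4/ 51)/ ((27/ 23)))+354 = 1374797/ 1377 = 998.40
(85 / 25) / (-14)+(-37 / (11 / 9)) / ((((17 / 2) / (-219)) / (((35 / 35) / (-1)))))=-10212959 / 13090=-780.21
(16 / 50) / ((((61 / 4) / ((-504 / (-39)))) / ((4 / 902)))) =10752 / 8941075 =0.00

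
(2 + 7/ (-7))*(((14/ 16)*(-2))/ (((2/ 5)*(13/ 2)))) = -35/ 52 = -0.67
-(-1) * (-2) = -2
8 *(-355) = -2840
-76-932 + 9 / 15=-5037 / 5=-1007.40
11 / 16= 0.69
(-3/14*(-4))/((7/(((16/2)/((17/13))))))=624/833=0.75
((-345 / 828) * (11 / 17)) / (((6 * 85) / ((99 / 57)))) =-121 / 131784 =-0.00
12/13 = 0.92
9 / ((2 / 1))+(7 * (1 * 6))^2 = 3537 / 2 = 1768.50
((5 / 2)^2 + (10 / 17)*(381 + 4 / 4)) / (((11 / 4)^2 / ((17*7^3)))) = 21547260 / 121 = 178076.53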